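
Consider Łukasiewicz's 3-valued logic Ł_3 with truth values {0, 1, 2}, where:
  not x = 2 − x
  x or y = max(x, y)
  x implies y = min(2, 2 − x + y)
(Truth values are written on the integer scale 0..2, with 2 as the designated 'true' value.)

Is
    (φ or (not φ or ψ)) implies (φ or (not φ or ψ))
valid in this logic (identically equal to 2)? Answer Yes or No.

φ = 0, ψ = 0 ↦ 2
φ = 0, ψ = 1 ↦ 2
φ = 0, ψ = 2 ↦ 2
φ = 1, ψ = 0 ↦ 2
φ = 1, ψ = 1 ↦ 2
φ = 1, ψ = 2 ↦ 2
φ = 2, ψ = 0 ↦ 2
φ = 2, ψ = 1 ↦ 2
φ = 2, ψ = 2 ↦ 2
Every assignment gives a value ≥ 2.

Yes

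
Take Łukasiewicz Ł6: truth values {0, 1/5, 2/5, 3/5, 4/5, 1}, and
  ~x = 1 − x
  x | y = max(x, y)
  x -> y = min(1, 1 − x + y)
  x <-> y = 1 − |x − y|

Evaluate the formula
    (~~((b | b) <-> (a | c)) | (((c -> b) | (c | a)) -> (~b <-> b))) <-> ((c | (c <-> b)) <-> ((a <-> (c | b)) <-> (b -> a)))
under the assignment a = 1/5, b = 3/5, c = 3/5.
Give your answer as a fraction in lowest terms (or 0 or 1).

b | b = 3/5 | 3/5 = 3/5
a | c = 1/5 | 3/5 = 3/5
(b | b) <-> (a | c) = 3/5 <-> 3/5 = 1
~((b | b) <-> (a | c)) = ~1 = 0
~~((b | b) <-> (a | c)) = ~0 = 1
c -> b = 3/5 -> 3/5 = 1
c | a = 3/5 | 1/5 = 3/5
(c -> b) | (c | a) = 1 | 3/5 = 1
~b = ~3/5 = 2/5
~b <-> b = 2/5 <-> 3/5 = 4/5
((c -> b) | (c | a)) -> (~b <-> b) = 1 -> 4/5 = 4/5
~~((b | b) <-> (a | c)) | (((c -> b) | (c | a)) -> (~b <-> b)) = 1 | 4/5 = 1
c <-> b = 3/5 <-> 3/5 = 1
c | (c <-> b) = 3/5 | 1 = 1
c | b = 3/5 | 3/5 = 3/5
a <-> (c | b) = 1/5 <-> 3/5 = 3/5
b -> a = 3/5 -> 1/5 = 3/5
(a <-> (c | b)) <-> (b -> a) = 3/5 <-> 3/5 = 1
(c | (c <-> b)) <-> ((a <-> (c | b)) <-> (b -> a)) = 1 <-> 1 = 1
(~~((b | b) <-> (a | c)) | (((c -> b) | (c | a)) -> (~b <-> b))) <-> ((c | (c <-> b)) <-> ((a <-> (c | b)) <-> (b -> a))) = 1 <-> 1 = 1

1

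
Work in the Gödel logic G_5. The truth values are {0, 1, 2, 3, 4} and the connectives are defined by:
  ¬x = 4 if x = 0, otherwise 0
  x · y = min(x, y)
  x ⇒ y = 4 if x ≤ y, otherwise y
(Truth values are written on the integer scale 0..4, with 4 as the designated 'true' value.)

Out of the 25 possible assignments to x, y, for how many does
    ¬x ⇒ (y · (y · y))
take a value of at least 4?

value 4: 21 assignments (counts)
value 3: 1 assignment
value 2: 1 assignment
value 1: 1 assignment
value 0: 1 assignment
So 21 of the 25 assignments meet the threshold.

21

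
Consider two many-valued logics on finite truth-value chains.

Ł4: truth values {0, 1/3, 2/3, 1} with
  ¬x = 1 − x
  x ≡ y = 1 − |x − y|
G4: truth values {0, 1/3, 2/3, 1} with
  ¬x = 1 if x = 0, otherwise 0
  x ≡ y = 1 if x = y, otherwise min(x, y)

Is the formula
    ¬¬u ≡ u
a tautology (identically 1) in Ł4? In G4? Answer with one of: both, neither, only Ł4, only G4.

In Ł4: every assignment gives 1 — tautology.
In G4: at u = 1/3 the value is 1/3 — not a tautology.

only Ł4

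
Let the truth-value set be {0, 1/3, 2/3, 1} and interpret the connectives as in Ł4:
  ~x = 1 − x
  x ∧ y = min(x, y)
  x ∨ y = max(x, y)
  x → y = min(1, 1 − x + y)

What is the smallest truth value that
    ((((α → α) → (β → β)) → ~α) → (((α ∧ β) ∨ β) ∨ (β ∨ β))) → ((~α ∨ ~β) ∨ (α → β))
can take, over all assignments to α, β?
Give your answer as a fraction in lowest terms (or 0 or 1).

Take α = 2/3, β = 1/3:
α → α = 2/3 → 2/3 = 1
β → β = 1/3 → 1/3 = 1
(α → α) → (β → β) = 1 → 1 = 1
~α = ~2/3 = 1/3
((α → α) → (β → β)) → ~α = 1 → 1/3 = 1/3
α ∧ β = 2/3 ∧ 1/3 = 1/3
(α ∧ β) ∨ β = 1/3 ∨ 1/3 = 1/3
β ∨ β = 1/3 ∨ 1/3 = 1/3
((α ∧ β) ∨ β) ∨ (β ∨ β) = 1/3 ∨ 1/3 = 1/3
(((α → α) → (β → β)) → ~α) → (((α ∧ β) ∨ β) ∨ (β ∨ β)) = 1/3 → 1/3 = 1
~α = ~2/3 = 1/3
~β = ~1/3 = 2/3
~α ∨ ~β = 1/3 ∨ 2/3 = 2/3
α → β = 2/3 → 1/3 = 2/3
(~α ∨ ~β) ∨ (α → β) = 2/3 ∨ 2/3 = 2/3
((((α → α) → (β → β)) → ~α) → (((α ∧ β) ∨ β) ∨ (β ∨ β))) → ((~α ∨ ~β) ∨ (α → β)) = 1 → 2/3 = 2/3
No assignment yields a value below 2/3, so this is the minimum.

2/3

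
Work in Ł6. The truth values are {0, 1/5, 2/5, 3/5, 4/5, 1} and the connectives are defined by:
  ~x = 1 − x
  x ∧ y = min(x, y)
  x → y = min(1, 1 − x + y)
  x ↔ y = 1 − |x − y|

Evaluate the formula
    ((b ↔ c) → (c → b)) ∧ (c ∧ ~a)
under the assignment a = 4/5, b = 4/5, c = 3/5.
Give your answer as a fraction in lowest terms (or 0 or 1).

b ↔ c = 4/5 ↔ 3/5 = 4/5
c → b = 3/5 → 4/5 = 1
(b ↔ c) → (c → b) = 4/5 → 1 = 1
~a = ~4/5 = 1/5
c ∧ ~a = 3/5 ∧ 1/5 = 1/5
((b ↔ c) → (c → b)) ∧ (c ∧ ~a) = 1 ∧ 1/5 = 1/5

1/5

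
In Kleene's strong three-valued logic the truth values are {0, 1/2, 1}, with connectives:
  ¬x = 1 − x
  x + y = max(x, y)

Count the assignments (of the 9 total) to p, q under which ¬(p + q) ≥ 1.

p = 0, q = 0 ↦ 1  ≥
p = 0, q = 1/2 ↦ 1/2  <
p = 0, q = 1 ↦ 0  <
p = 1/2, q = 0 ↦ 1/2  <
p = 1/2, q = 1/2 ↦ 1/2  <
p = 1/2, q = 1 ↦ 0  <
p = 1, q = 0 ↦ 0  <
p = 1, q = 1/2 ↦ 0  <
p = 1, q = 1 ↦ 0  <
So 1 of the 9 assignments meets the threshold.

1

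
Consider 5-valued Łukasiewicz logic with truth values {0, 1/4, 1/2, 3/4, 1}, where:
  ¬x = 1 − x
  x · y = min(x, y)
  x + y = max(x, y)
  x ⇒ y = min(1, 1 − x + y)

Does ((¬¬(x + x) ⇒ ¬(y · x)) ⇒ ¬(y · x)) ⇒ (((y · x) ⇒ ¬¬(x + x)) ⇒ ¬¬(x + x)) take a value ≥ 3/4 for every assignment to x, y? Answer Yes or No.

No

Counterexample: take x = 0, y = 0.
x + x = 0 + 0 = 0
¬(x + x) = ¬0 = 1
¬¬(x + x) = ¬1 = 0
y · x = 0 · 0 = 0
¬(y · x) = ¬0 = 1
¬¬(x + x) ⇒ ¬(y · x) = 0 ⇒ 1 = 1
y · x = 0 · 0 = 0
¬(y · x) = ¬0 = 1
(¬¬(x + x) ⇒ ¬(y · x)) ⇒ ¬(y · x) = 1 ⇒ 1 = 1
y · x = 0 · 0 = 0
x + x = 0 + 0 = 0
¬(x + x) = ¬0 = 1
¬¬(x + x) = ¬1 = 0
(y · x) ⇒ ¬¬(x + x) = 0 ⇒ 0 = 1
x + x = 0 + 0 = 0
¬(x + x) = ¬0 = 1
¬¬(x + x) = ¬1 = 0
((y · x) ⇒ ¬¬(x + x)) ⇒ ¬¬(x + x) = 1 ⇒ 0 = 0
((¬¬(x + x) ⇒ ¬(y · x)) ⇒ ¬(y · x)) ⇒ (((y · x) ⇒ ¬¬(x + x)) ⇒ ¬¬(x + x)) = 1 ⇒ 0 = 0
This gives 0, which is below 3/4.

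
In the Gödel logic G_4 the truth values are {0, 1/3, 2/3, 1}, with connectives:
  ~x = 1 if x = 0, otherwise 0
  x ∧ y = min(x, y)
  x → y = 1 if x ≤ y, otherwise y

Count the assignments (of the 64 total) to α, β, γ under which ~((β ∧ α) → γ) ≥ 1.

9

value 1: 9 assignments (counts)
value 0: 55 assignments
So 9 of the 64 assignments meet the threshold.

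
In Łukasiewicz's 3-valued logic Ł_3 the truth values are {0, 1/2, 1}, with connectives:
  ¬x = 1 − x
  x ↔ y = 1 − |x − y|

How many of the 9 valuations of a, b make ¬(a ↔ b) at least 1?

a = 0, b = 0 ↦ 0  <
a = 0, b = 1/2 ↦ 1/2  <
a = 0, b = 1 ↦ 1  ≥
a = 1/2, b = 0 ↦ 1/2  <
a = 1/2, b = 1/2 ↦ 0  <
a = 1/2, b = 1 ↦ 1/2  <
a = 1, b = 0 ↦ 1  ≥
a = 1, b = 1/2 ↦ 1/2  <
a = 1, b = 1 ↦ 0  <
So 2 of the 9 assignments meet the threshold.

2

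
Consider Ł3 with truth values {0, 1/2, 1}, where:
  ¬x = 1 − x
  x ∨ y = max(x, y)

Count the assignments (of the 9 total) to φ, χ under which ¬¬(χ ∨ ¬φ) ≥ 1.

5

φ = 0, χ = 0 ↦ 1  ≥
φ = 0, χ = 1/2 ↦ 1  ≥
φ = 0, χ = 1 ↦ 1  ≥
φ = 1/2, χ = 0 ↦ 1/2  <
φ = 1/2, χ = 1/2 ↦ 1/2  <
φ = 1/2, χ = 1 ↦ 1  ≥
φ = 1, χ = 0 ↦ 0  <
φ = 1, χ = 1/2 ↦ 1/2  <
φ = 1, χ = 1 ↦ 1  ≥
So 5 of the 9 assignments meet the threshold.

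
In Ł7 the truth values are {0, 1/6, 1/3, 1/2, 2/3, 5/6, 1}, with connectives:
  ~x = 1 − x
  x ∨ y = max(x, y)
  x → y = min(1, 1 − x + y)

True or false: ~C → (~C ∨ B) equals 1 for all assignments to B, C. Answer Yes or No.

Yes

At B = 1, C = 1/3, for instance:
~C = ~1/3 = 2/3
~C ∨ B = 2/3 ∨ 1 = 1
~C → (~C ∨ B) = 2/3 → 1 = 1
and checking the remaining 48 assignments likewise gives ≥ 1 in every case.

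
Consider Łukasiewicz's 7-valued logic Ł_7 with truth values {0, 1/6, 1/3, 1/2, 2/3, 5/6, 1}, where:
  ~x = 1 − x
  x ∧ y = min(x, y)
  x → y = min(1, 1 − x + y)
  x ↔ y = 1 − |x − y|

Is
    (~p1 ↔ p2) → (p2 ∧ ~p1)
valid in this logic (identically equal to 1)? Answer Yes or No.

No

Counterexample: take p1 = 1/6, p2 = 0.
~p1 = ~1/6 = 5/6
~p1 ↔ p2 = 5/6 ↔ 0 = 1/6
~p1 = ~1/6 = 5/6
p2 ∧ ~p1 = 0 ∧ 5/6 = 0
(~p1 ↔ p2) → (p2 ∧ ~p1) = 1/6 → 0 = 5/6
This gives 5/6 ≠ 1.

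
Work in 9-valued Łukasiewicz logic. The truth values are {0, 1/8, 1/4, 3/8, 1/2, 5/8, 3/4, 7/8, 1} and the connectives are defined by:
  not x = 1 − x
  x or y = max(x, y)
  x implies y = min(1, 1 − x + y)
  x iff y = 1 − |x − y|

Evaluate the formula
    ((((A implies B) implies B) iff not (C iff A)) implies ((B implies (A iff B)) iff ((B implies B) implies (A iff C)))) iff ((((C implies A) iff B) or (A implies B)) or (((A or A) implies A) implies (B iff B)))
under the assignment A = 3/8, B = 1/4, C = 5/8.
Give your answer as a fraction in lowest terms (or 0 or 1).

A implies B = 3/8 implies 1/4 = 7/8
(A implies B) implies B = 7/8 implies 1/4 = 3/8
C iff A = 5/8 iff 3/8 = 3/4
not (C iff A) = not 3/4 = 1/4
((A implies B) implies B) iff not (C iff A) = 3/8 iff 1/4 = 7/8
A iff B = 3/8 iff 1/4 = 7/8
B implies (A iff B) = 1/4 implies 7/8 = 1
B implies B = 1/4 implies 1/4 = 1
A iff C = 3/8 iff 5/8 = 3/4
(B implies B) implies (A iff C) = 1 implies 3/4 = 3/4
(B implies (A iff B)) iff ((B implies B) implies (A iff C)) = 1 iff 3/4 = 3/4
(((A implies B) implies B) iff not (C iff A)) implies ((B implies (A iff B)) iff ((B implies B) implies (A iff C))) = 7/8 implies 3/4 = 7/8
C implies A = 5/8 implies 3/8 = 3/4
(C implies A) iff B = 3/4 iff 1/4 = 1/2
A implies B = 3/8 implies 1/4 = 7/8
((C implies A) iff B) or (A implies B) = 1/2 or 7/8 = 7/8
A or A = 3/8 or 3/8 = 3/8
(A or A) implies A = 3/8 implies 3/8 = 1
B iff B = 1/4 iff 1/4 = 1
((A or A) implies A) implies (B iff B) = 1 implies 1 = 1
(((C implies A) iff B) or (A implies B)) or (((A or A) implies A) implies (B iff B)) = 7/8 or 1 = 1
((((A implies B) implies B) iff not (C iff A)) implies ((B implies (A iff B)) iff ((B implies B) implies (A iff C)))) iff ((((C implies A) iff B) or (A implies B)) or (((A or A) implies A) implies (B iff B))) = 7/8 iff 1 = 7/8

7/8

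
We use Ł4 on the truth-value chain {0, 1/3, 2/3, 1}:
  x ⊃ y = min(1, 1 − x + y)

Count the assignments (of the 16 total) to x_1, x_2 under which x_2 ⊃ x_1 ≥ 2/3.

x_1 = 0, x_2 = 0 ↦ 1  ≥
x_1 = 0, x_2 = 1/3 ↦ 2/3  ≥
x_1 = 0, x_2 = 2/3 ↦ 1/3  <
x_1 = 0, x_2 = 1 ↦ 0  <
x_1 = 1/3, x_2 = 0 ↦ 1  ≥
x_1 = 1/3, x_2 = 1/3 ↦ 1  ≥
x_1 = 1/3, x_2 = 2/3 ↦ 2/3  ≥
x_1 = 1/3, x_2 = 1 ↦ 1/3  <
x_1 = 2/3, x_2 = 0 ↦ 1  ≥
x_1 = 2/3, x_2 = 1/3 ↦ 1  ≥
x_1 = 2/3, x_2 = 2/3 ↦ 1  ≥
x_1 = 2/3, x_2 = 1 ↦ 2/3  ≥
x_1 = 1, x_2 = 0 ↦ 1  ≥
x_1 = 1, x_2 = 1/3 ↦ 1  ≥
x_1 = 1, x_2 = 2/3 ↦ 1  ≥
x_1 = 1, x_2 = 1 ↦ 1  ≥
So 13 of the 16 assignments meet the threshold.

13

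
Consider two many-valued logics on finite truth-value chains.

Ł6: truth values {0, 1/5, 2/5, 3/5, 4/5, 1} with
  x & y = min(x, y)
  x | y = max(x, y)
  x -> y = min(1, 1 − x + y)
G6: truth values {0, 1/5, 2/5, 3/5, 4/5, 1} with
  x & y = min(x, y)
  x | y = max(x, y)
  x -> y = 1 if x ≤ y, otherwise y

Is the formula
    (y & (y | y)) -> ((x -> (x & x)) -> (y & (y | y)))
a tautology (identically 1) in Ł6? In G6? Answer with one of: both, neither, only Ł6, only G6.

both

In Ł6: every assignment gives 1 — tautology.
In G6: every assignment gives 1 — tautology.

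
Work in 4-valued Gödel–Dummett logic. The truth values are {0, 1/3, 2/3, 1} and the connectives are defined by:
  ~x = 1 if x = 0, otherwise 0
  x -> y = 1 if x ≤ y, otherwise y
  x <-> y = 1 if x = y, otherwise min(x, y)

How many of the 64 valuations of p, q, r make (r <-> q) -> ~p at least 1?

value 1: 34 assignments (counts)
value 0: 30 assignments
So 34 of the 64 assignments meet the threshold.

34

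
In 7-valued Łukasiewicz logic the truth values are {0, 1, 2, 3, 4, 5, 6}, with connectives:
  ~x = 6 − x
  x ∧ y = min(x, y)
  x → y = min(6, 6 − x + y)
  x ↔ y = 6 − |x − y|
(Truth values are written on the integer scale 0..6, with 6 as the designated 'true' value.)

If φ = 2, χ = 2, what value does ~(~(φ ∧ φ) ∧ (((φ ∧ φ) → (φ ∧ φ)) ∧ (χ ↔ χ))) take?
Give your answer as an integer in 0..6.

2

φ ∧ φ = 2 ∧ 2 = 2
~(φ ∧ φ) = ~2 = 4
φ ∧ φ = 2 ∧ 2 = 2
φ ∧ φ = 2 ∧ 2 = 2
(φ ∧ φ) → (φ ∧ φ) = 2 → 2 = 6
χ ↔ χ = 2 ↔ 2 = 6
((φ ∧ φ) → (φ ∧ φ)) ∧ (χ ↔ χ) = 6 ∧ 6 = 6
~(φ ∧ φ) ∧ (((φ ∧ φ) → (φ ∧ φ)) ∧ (χ ↔ χ)) = 4 ∧ 6 = 4
~(~(φ ∧ φ) ∧ (((φ ∧ φ) → (φ ∧ φ)) ∧ (χ ↔ χ))) = ~4 = 2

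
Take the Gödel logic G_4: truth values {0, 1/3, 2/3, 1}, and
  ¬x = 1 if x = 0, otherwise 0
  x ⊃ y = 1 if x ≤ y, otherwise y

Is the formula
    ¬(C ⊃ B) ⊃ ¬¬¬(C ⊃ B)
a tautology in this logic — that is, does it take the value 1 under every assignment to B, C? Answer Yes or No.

Yes

B = 0, C = 0 ↦ 1
B = 0, C = 1/3 ↦ 1
B = 0, C = 2/3 ↦ 1
B = 0, C = 1 ↦ 1
B = 1/3, C = 0 ↦ 1
B = 1/3, C = 1/3 ↦ 1
B = 1/3, C = 2/3 ↦ 1
B = 1/3, C = 1 ↦ 1
B = 2/3, C = 0 ↦ 1
B = 2/3, C = 1/3 ↦ 1
B = 2/3, C = 2/3 ↦ 1
B = 2/3, C = 1 ↦ 1
B = 1, C = 0 ↦ 1
B = 1, C = 1/3 ↦ 1
B = 1, C = 2/3 ↦ 1
B = 1, C = 1 ↦ 1
Every assignment gives a value ≥ 1.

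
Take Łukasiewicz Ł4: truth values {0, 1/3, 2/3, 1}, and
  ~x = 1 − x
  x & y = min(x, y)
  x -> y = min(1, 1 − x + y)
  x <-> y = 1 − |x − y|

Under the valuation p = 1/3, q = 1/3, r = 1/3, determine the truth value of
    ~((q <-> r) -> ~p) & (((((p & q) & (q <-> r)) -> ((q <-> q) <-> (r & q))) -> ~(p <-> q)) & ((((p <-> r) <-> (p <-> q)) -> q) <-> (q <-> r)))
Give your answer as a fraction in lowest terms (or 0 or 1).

q <-> r = 1/3 <-> 1/3 = 1
~p = ~1/3 = 2/3
(q <-> r) -> ~p = 1 -> 2/3 = 2/3
~((q <-> r) -> ~p) = ~2/3 = 1/3
p & q = 1/3 & 1/3 = 1/3
q <-> r = 1/3 <-> 1/3 = 1
(p & q) & (q <-> r) = 1/3 & 1 = 1/3
q <-> q = 1/3 <-> 1/3 = 1
r & q = 1/3 & 1/3 = 1/3
(q <-> q) <-> (r & q) = 1 <-> 1/3 = 1/3
((p & q) & (q <-> r)) -> ((q <-> q) <-> (r & q)) = 1/3 -> 1/3 = 1
p <-> q = 1/3 <-> 1/3 = 1
~(p <-> q) = ~1 = 0
(((p & q) & (q <-> r)) -> ((q <-> q) <-> (r & q))) -> ~(p <-> q) = 1 -> 0 = 0
p <-> r = 1/3 <-> 1/3 = 1
p <-> q = 1/3 <-> 1/3 = 1
(p <-> r) <-> (p <-> q) = 1 <-> 1 = 1
((p <-> r) <-> (p <-> q)) -> q = 1 -> 1/3 = 1/3
q <-> r = 1/3 <-> 1/3 = 1
(((p <-> r) <-> (p <-> q)) -> q) <-> (q <-> r) = 1/3 <-> 1 = 1/3
((((p & q) & (q <-> r)) -> ((q <-> q) <-> (r & q))) -> ~(p <-> q)) & ((((p <-> r) <-> (p <-> q)) -> q) <-> (q <-> r)) = 0 & 1/3 = 0
~((q <-> r) -> ~p) & (((((p & q) & (q <-> r)) -> ((q <-> q) <-> (r & q))) -> ~(p <-> q)) & ((((p <-> r) <-> (p <-> q)) -> q) <-> (q <-> r))) = 1/3 & 0 = 0

0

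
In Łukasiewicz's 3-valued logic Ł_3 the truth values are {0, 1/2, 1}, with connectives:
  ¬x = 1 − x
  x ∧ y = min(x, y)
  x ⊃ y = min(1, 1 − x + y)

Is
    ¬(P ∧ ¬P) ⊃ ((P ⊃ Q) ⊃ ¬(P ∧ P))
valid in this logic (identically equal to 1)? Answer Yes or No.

No

Counterexample: take P = 1, Q = 1/2.
¬P = ¬1 = 0
P ∧ ¬P = 1 ∧ 0 = 0
¬(P ∧ ¬P) = ¬0 = 1
P ⊃ Q = 1 ⊃ 1/2 = 1/2
P ∧ P = 1 ∧ 1 = 1
¬(P ∧ P) = ¬1 = 0
(P ⊃ Q) ⊃ ¬(P ∧ P) = 1/2 ⊃ 0 = 1/2
¬(P ∧ ¬P) ⊃ ((P ⊃ Q) ⊃ ¬(P ∧ P)) = 1 ⊃ 1/2 = 1/2
This gives 1/2 ≠ 1.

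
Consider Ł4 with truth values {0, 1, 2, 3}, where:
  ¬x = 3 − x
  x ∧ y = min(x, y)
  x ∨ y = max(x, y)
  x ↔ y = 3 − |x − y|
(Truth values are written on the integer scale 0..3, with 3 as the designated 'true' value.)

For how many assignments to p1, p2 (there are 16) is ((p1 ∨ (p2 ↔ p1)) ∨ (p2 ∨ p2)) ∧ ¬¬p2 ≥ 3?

p1 = 0, p2 = 0 ↦ 0  <
p1 = 0, p2 = 1 ↦ 1  <
p1 = 0, p2 = 2 ↦ 2  <
p1 = 0, p2 = 3 ↦ 3  ≥
p1 = 1, p2 = 0 ↦ 0  <
p1 = 1, p2 = 1 ↦ 1  <
p1 = 1, p2 = 2 ↦ 2  <
p1 = 1, p2 = 3 ↦ 3  ≥
p1 = 2, p2 = 0 ↦ 0  <
p1 = 2, p2 = 1 ↦ 1  <
p1 = 2, p2 = 2 ↦ 2  <
p1 = 2, p2 = 3 ↦ 3  ≥
p1 = 3, p2 = 0 ↦ 0  <
p1 = 3, p2 = 1 ↦ 1  <
p1 = 3, p2 = 2 ↦ 2  <
p1 = 3, p2 = 3 ↦ 3  ≥
So 4 of the 16 assignments meet the threshold.

4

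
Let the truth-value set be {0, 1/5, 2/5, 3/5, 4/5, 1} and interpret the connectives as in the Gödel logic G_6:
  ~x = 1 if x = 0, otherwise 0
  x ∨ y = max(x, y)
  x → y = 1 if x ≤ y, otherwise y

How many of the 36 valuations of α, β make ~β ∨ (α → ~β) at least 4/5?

value 1: 11 assignments (counts)
value 0: 25 assignments
So 11 of the 36 assignments meet the threshold.

11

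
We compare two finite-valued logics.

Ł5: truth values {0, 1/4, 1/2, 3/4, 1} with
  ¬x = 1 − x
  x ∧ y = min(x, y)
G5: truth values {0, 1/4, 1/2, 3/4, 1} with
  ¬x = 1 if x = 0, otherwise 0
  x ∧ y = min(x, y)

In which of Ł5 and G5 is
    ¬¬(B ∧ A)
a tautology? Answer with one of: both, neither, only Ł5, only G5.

In Ł5: at A = 0, B = 0 the value is 0 — not a tautology.
In G5: at A = 0, B = 0 the value is 0 — not a tautology.

neither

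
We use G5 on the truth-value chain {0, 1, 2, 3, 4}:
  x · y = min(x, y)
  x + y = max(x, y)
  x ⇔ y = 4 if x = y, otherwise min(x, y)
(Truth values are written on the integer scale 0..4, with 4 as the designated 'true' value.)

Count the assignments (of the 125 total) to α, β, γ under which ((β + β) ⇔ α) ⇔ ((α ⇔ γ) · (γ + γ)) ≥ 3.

value 4: 51 assignments (counts)
value 3: 4 assignments (counts)
value 2: 11 assignments
value 1: 22 assignments
value 0: 37 assignments
So 55 of the 125 assignments meet the threshold.

55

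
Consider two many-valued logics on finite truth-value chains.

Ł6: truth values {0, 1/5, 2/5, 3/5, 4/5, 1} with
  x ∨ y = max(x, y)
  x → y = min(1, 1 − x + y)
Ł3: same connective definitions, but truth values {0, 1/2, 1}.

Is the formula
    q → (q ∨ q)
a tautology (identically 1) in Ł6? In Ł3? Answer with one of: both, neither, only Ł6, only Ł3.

In Ł6: every assignment gives 1 — tautology.
In Ł3: every assignment gives 1 — tautology.

both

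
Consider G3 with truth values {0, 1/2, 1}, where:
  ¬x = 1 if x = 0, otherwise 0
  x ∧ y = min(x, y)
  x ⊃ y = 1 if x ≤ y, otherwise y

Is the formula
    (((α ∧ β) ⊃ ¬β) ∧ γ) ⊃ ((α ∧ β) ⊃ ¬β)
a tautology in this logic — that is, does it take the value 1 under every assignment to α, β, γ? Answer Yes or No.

At α = 0, β = 1, γ = 1/2, for instance:
α ∧ β = 0 ∧ 1 = 0
¬β = ¬1 = 0
(α ∧ β) ⊃ ¬β = 0 ⊃ 0 = 1
((α ∧ β) ⊃ ¬β) ∧ γ = 1 ∧ 1/2 = 1/2
(((α ∧ β) ⊃ ¬β) ∧ γ) ⊃ ((α ∧ β) ⊃ ¬β) = 1/2 ⊃ 1 = 1
and checking the remaining 26 assignments likewise gives ≥ 1 in every case.

Yes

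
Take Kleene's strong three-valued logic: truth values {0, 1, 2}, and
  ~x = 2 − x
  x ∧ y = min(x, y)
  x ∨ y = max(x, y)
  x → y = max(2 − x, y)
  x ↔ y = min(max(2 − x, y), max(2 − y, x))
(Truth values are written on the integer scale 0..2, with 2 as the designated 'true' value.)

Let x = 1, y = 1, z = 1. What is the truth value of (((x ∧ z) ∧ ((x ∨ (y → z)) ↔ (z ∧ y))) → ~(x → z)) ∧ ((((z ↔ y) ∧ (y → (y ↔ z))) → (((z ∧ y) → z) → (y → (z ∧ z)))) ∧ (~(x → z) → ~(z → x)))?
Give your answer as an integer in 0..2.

x ∧ z = 1 ∧ 1 = 1
y → z = 1 → 1 = 1
x ∨ (y → z) = 1 ∨ 1 = 1
z ∧ y = 1 ∧ 1 = 1
(x ∨ (y → z)) ↔ (z ∧ y) = 1 ↔ 1 = 1
(x ∧ z) ∧ ((x ∨ (y → z)) ↔ (z ∧ y)) = 1 ∧ 1 = 1
x → z = 1 → 1 = 1
~(x → z) = ~1 = 1
((x ∧ z) ∧ ((x ∨ (y → z)) ↔ (z ∧ y))) → ~(x → z) = 1 → 1 = 1
z ↔ y = 1 ↔ 1 = 1
y ↔ z = 1 ↔ 1 = 1
y → (y ↔ z) = 1 → 1 = 1
(z ↔ y) ∧ (y → (y ↔ z)) = 1 ∧ 1 = 1
z ∧ y = 1 ∧ 1 = 1
(z ∧ y) → z = 1 → 1 = 1
z ∧ z = 1 ∧ 1 = 1
y → (z ∧ z) = 1 → 1 = 1
((z ∧ y) → z) → (y → (z ∧ z)) = 1 → 1 = 1
((z ↔ y) ∧ (y → (y ↔ z))) → (((z ∧ y) → z) → (y → (z ∧ z))) = 1 → 1 = 1
x → z = 1 → 1 = 1
~(x → z) = ~1 = 1
z → x = 1 → 1 = 1
~(z → x) = ~1 = 1
~(x → z) → ~(z → x) = 1 → 1 = 1
(((z ↔ y) ∧ (y → (y ↔ z))) → (((z ∧ y) → z) → (y → (z ∧ z)))) ∧ (~(x → z) → ~(z → x)) = 1 ∧ 1 = 1
(((x ∧ z) ∧ ((x ∨ (y → z)) ↔ (z ∧ y))) → ~(x → z)) ∧ ((((z ↔ y) ∧ (y → (y ↔ z))) → (((z ∧ y) → z) → (y → (z ∧ z)))) ∧ (~(x → z) → ~(z → x))) = 1 ∧ 1 = 1

1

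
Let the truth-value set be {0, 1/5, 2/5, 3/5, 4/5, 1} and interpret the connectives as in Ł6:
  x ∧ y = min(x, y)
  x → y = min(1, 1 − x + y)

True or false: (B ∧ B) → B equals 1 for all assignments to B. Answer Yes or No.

Yes

B = 0 ↦ 1
B = 1/5 ↦ 1
B = 2/5 ↦ 1
B = 3/5 ↦ 1
B = 4/5 ↦ 1
B = 1 ↦ 1
Every assignment gives a value ≥ 1.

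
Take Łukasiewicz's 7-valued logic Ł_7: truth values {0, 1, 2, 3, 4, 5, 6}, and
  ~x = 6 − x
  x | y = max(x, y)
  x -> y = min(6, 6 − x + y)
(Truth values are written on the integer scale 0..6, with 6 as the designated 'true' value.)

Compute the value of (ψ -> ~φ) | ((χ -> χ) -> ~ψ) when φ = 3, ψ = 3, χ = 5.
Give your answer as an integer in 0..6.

~φ = ~3 = 3
ψ -> ~φ = 3 -> 3 = 6
χ -> χ = 5 -> 5 = 6
~ψ = ~3 = 3
(χ -> χ) -> ~ψ = 6 -> 3 = 3
(ψ -> ~φ) | ((χ -> χ) -> ~ψ) = 6 | 3 = 6

6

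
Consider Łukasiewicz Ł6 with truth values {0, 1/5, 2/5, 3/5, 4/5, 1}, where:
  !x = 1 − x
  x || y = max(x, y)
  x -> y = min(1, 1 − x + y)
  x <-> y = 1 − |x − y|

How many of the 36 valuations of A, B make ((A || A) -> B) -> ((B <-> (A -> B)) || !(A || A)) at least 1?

24

value 1: 24 assignments (counts)
value 4/5: 9 assignments
value 3/5: 3 assignments
So 24 of the 36 assignments meet the threshold.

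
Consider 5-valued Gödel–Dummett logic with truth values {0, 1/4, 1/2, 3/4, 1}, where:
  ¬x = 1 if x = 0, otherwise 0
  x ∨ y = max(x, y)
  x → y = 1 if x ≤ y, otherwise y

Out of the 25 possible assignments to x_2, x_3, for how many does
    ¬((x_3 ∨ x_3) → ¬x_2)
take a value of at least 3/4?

16

value 1: 16 assignments (counts)
value 0: 9 assignments
So 16 of the 25 assignments meet the threshold.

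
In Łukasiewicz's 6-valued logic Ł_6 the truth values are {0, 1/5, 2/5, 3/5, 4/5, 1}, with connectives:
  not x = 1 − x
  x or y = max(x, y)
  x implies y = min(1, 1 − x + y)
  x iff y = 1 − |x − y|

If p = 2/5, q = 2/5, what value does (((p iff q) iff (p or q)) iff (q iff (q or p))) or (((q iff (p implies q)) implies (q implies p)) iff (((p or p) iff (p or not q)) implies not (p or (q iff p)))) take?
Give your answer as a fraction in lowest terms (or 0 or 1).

2/5

p iff q = 2/5 iff 2/5 = 1
p or q = 2/5 or 2/5 = 2/5
(p iff q) iff (p or q) = 1 iff 2/5 = 2/5
q or p = 2/5 or 2/5 = 2/5
q iff (q or p) = 2/5 iff 2/5 = 1
((p iff q) iff (p or q)) iff (q iff (q or p)) = 2/5 iff 1 = 2/5
p implies q = 2/5 implies 2/5 = 1
q iff (p implies q) = 2/5 iff 1 = 2/5
q implies p = 2/5 implies 2/5 = 1
(q iff (p implies q)) implies (q implies p) = 2/5 implies 1 = 1
p or p = 2/5 or 2/5 = 2/5
not q = not 2/5 = 3/5
p or not q = 2/5 or 3/5 = 3/5
(p or p) iff (p or not q) = 2/5 iff 3/5 = 4/5
q iff p = 2/5 iff 2/5 = 1
p or (q iff p) = 2/5 or 1 = 1
not (p or (q iff p)) = not 1 = 0
((p or p) iff (p or not q)) implies not (p or (q iff p)) = 4/5 implies 0 = 1/5
((q iff (p implies q)) implies (q implies p)) iff (((p or p) iff (p or not q)) implies not (p or (q iff p))) = 1 iff 1/5 = 1/5
(((p iff q) iff (p or q)) iff (q iff (q or p))) or (((q iff (p implies q)) implies (q implies p)) iff (((p or p) iff (p or not q)) implies not (p or (q iff p)))) = 2/5 or 1/5 = 2/5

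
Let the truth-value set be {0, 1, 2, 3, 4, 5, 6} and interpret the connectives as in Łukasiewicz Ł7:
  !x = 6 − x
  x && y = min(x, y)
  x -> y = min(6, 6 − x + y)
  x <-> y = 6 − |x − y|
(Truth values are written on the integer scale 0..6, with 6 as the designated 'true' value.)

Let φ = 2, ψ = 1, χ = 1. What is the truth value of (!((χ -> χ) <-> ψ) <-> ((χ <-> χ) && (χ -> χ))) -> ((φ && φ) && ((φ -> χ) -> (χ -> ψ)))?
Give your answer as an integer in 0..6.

3

χ -> χ = 1 -> 1 = 6
(χ -> χ) <-> ψ = 6 <-> 1 = 1
!((χ -> χ) <-> ψ) = !1 = 5
χ <-> χ = 1 <-> 1 = 6
χ -> χ = 1 -> 1 = 6
(χ <-> χ) && (χ -> χ) = 6 && 6 = 6
!((χ -> χ) <-> ψ) <-> ((χ <-> χ) && (χ -> χ)) = 5 <-> 6 = 5
φ && φ = 2 && 2 = 2
φ -> χ = 2 -> 1 = 5
χ -> ψ = 1 -> 1 = 6
(φ -> χ) -> (χ -> ψ) = 5 -> 6 = 6
(φ && φ) && ((φ -> χ) -> (χ -> ψ)) = 2 && 6 = 2
(!((χ -> χ) <-> ψ) <-> ((χ <-> χ) && (χ -> χ))) -> ((φ && φ) && ((φ -> χ) -> (χ -> ψ))) = 5 -> 2 = 3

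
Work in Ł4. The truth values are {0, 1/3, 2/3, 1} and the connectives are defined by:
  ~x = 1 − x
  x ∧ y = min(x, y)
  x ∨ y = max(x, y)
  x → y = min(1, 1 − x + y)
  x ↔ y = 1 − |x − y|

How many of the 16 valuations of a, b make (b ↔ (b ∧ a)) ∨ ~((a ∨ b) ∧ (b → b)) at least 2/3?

13

a = 0, b = 0 ↦ 1  ≥
a = 0, b = 1/3 ↦ 2/3  ≥
a = 0, b = 2/3 ↦ 1/3  <
a = 0, b = 1 ↦ 0  <
a = 1/3, b = 0 ↦ 1  ≥
a = 1/3, b = 1/3 ↦ 1  ≥
a = 1/3, b = 2/3 ↦ 2/3  ≥
a = 1/3, b = 1 ↦ 1/3  <
a = 2/3, b = 0 ↦ 1  ≥
a = 2/3, b = 1/3 ↦ 1  ≥
a = 2/3, b = 2/3 ↦ 1  ≥
a = 2/3, b = 1 ↦ 2/3  ≥
a = 1, b = 0 ↦ 1  ≥
a = 1, b = 1/3 ↦ 1  ≥
a = 1, b = 2/3 ↦ 1  ≥
a = 1, b = 1 ↦ 1  ≥
So 13 of the 16 assignments meet the threshold.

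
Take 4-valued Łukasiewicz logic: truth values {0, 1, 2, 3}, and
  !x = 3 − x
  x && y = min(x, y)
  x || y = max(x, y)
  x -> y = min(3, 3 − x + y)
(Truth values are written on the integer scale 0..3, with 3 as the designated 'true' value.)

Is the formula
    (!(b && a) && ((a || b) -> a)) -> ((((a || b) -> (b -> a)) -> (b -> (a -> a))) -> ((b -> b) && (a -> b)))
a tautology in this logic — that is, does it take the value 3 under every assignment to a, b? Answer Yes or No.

No

Counterexample: take a = 1, b = 0.
b && a = 0 && 1 = 0
!(b && a) = !0 = 3
a || b = 1 || 0 = 1
(a || b) -> a = 1 -> 1 = 3
!(b && a) && ((a || b) -> a) = 3 && 3 = 3
a || b = 1 || 0 = 1
b -> a = 0 -> 1 = 3
(a || b) -> (b -> a) = 1 -> 3 = 3
a -> a = 1 -> 1 = 3
b -> (a -> a) = 0 -> 3 = 3
((a || b) -> (b -> a)) -> (b -> (a -> a)) = 3 -> 3 = 3
b -> b = 0 -> 0 = 3
a -> b = 1 -> 0 = 2
(b -> b) && (a -> b) = 3 && 2 = 2
(((a || b) -> (b -> a)) -> (b -> (a -> a))) -> ((b -> b) && (a -> b)) = 3 -> 2 = 2
(!(b && a) && ((a || b) -> a)) -> ((((a || b) -> (b -> a)) -> (b -> (a -> a))) -> ((b -> b) && (a -> b))) = 3 -> 2 = 2
This gives 2 ≠ 3.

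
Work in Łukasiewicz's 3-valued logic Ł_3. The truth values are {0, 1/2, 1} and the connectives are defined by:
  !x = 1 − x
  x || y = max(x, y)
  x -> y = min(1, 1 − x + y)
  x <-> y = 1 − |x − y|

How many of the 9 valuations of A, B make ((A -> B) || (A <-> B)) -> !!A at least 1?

A = 0, B = 0 ↦ 0  <
A = 0, B = 1/2 ↦ 0  <
A = 0, B = 1 ↦ 0  <
A = 1/2, B = 0 ↦ 1  ≥
A = 1/2, B = 1/2 ↦ 1/2  <
A = 1/2, B = 1 ↦ 1/2  <
A = 1, B = 0 ↦ 1  ≥
A = 1, B = 1/2 ↦ 1  ≥
A = 1, B = 1 ↦ 1  ≥
So 4 of the 9 assignments meet the threshold.

4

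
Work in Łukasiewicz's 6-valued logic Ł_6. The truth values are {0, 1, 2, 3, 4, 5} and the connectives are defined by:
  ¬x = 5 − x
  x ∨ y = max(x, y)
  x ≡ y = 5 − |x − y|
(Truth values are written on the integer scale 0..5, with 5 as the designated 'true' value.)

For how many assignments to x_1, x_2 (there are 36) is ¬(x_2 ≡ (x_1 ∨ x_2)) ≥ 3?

value 5: 1 assignment (counts)
value 4: 2 assignments (counts)
value 3: 3 assignments (counts)
value 2: 4 assignments
value 1: 5 assignments
value 0: 21 assignments
So 6 of the 36 assignments meet the threshold.

6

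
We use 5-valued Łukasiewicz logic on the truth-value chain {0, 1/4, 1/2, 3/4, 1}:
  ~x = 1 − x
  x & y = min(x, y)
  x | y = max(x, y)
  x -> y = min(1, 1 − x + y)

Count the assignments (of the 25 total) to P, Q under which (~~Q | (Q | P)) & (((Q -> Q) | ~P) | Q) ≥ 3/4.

16

value 1: 9 assignments (counts)
value 3/4: 7 assignments (counts)
value 1/2: 5 assignments
value 1/4: 3 assignments
value 0: 1 assignment
So 16 of the 25 assignments meet the threshold.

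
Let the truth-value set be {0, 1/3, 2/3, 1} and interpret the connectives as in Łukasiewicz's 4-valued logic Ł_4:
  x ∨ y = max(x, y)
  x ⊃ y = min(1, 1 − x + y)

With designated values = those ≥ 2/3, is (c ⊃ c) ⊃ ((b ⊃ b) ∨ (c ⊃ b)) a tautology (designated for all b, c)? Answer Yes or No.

b = 0, c = 0 ↦ 1
b = 0, c = 1/3 ↦ 1
b = 0, c = 2/3 ↦ 1
b = 0, c = 1 ↦ 1
b = 1/3, c = 0 ↦ 1
b = 1/3, c = 1/3 ↦ 1
b = 1/3, c = 2/3 ↦ 1
b = 1/3, c = 1 ↦ 1
b = 2/3, c = 0 ↦ 1
b = 2/3, c = 1/3 ↦ 1
b = 2/3, c = 2/3 ↦ 1
b = 2/3, c = 1 ↦ 1
b = 1, c = 0 ↦ 1
b = 1, c = 1/3 ↦ 1
b = 1, c = 2/3 ↦ 1
b = 1, c = 1 ↦ 1
Every assignment gives a value ≥ 2/3.

Yes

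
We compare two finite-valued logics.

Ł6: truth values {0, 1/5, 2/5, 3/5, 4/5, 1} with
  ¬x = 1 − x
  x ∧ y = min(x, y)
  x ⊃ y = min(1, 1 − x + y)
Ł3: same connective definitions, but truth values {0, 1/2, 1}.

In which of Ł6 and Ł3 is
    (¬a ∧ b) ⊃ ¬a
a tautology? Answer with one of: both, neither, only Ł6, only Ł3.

both

In Ł6: every assignment gives 1 — tautology.
In Ł3: every assignment gives 1 — tautology.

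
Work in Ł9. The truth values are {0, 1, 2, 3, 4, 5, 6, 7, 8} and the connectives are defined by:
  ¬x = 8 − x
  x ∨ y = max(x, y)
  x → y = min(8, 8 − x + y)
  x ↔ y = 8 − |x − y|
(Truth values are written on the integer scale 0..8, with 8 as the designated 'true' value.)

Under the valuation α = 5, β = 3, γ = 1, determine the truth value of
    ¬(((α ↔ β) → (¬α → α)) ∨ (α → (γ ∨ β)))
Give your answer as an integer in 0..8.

0

α ↔ β = 5 ↔ 3 = 6
¬α = ¬5 = 3
¬α → α = 3 → 5 = 8
(α ↔ β) → (¬α → α) = 6 → 8 = 8
γ ∨ β = 1 ∨ 3 = 3
α → (γ ∨ β) = 5 → 3 = 6
((α ↔ β) → (¬α → α)) ∨ (α → (γ ∨ β)) = 8 ∨ 6 = 8
¬(((α ↔ β) → (¬α → α)) ∨ (α → (γ ∨ β))) = ¬8 = 0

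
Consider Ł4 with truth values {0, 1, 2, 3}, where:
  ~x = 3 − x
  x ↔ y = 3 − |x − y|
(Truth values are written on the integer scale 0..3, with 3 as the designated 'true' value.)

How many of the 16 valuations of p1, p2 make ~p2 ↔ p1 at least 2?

p1 = 0, p2 = 0 ↦ 0  <
p1 = 0, p2 = 1 ↦ 1  <
p1 = 0, p2 = 2 ↦ 2  ≥
p1 = 0, p2 = 3 ↦ 3  ≥
p1 = 1, p2 = 0 ↦ 1  <
p1 = 1, p2 = 1 ↦ 2  ≥
p1 = 1, p2 = 2 ↦ 3  ≥
p1 = 1, p2 = 3 ↦ 2  ≥
p1 = 2, p2 = 0 ↦ 2  ≥
p1 = 2, p2 = 1 ↦ 3  ≥
p1 = 2, p2 = 2 ↦ 2  ≥
p1 = 2, p2 = 3 ↦ 1  <
p1 = 3, p2 = 0 ↦ 3  ≥
p1 = 3, p2 = 1 ↦ 2  ≥
p1 = 3, p2 = 2 ↦ 1  <
p1 = 3, p2 = 3 ↦ 0  <
So 10 of the 16 assignments meet the threshold.

10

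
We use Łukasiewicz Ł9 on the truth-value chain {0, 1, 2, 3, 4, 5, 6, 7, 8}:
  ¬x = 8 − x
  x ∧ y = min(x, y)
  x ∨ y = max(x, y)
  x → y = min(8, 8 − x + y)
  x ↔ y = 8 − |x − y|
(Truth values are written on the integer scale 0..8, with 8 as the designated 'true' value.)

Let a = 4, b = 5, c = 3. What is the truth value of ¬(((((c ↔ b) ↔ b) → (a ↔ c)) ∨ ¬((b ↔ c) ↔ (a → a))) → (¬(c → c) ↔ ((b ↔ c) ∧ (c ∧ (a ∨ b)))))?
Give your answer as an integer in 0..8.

3

c ↔ b = 3 ↔ 5 = 6
(c ↔ b) ↔ b = 6 ↔ 5 = 7
a ↔ c = 4 ↔ 3 = 7
((c ↔ b) ↔ b) → (a ↔ c) = 7 → 7 = 8
b ↔ c = 5 ↔ 3 = 6
a → a = 4 → 4 = 8
(b ↔ c) ↔ (a → a) = 6 ↔ 8 = 6
¬((b ↔ c) ↔ (a → a)) = ¬6 = 2
(((c ↔ b) ↔ b) → (a ↔ c)) ∨ ¬((b ↔ c) ↔ (a → a)) = 8 ∨ 2 = 8
c → c = 3 → 3 = 8
¬(c → c) = ¬8 = 0
b ↔ c = 5 ↔ 3 = 6
a ∨ b = 4 ∨ 5 = 5
c ∧ (a ∨ b) = 3 ∧ 5 = 3
(b ↔ c) ∧ (c ∧ (a ∨ b)) = 6 ∧ 3 = 3
¬(c → c) ↔ ((b ↔ c) ∧ (c ∧ (a ∨ b))) = 0 ↔ 3 = 5
((((c ↔ b) ↔ b) → (a ↔ c)) ∨ ¬((b ↔ c) ↔ (a → a))) → (¬(c → c) ↔ ((b ↔ c) ∧ (c ∧ (a ∨ b)))) = 8 → 5 = 5
¬(((((c ↔ b) ↔ b) → (a ↔ c)) ∨ ¬((b ↔ c) ↔ (a → a))) → (¬(c → c) ↔ ((b ↔ c) ∧ (c ∧ (a ∨ b))))) = ¬5 = 3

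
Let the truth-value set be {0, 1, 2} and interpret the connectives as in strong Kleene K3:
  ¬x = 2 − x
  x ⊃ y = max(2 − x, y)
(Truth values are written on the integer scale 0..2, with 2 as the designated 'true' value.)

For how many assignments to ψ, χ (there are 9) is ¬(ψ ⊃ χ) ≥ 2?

1

ψ = 0, χ = 0 ↦ 0  <
ψ = 0, χ = 1 ↦ 0  <
ψ = 0, χ = 2 ↦ 0  <
ψ = 1, χ = 0 ↦ 1  <
ψ = 1, χ = 1 ↦ 1  <
ψ = 1, χ = 2 ↦ 0  <
ψ = 2, χ = 0 ↦ 2  ≥
ψ = 2, χ = 1 ↦ 1  <
ψ = 2, χ = 2 ↦ 0  <
So 1 of the 9 assignments meets the threshold.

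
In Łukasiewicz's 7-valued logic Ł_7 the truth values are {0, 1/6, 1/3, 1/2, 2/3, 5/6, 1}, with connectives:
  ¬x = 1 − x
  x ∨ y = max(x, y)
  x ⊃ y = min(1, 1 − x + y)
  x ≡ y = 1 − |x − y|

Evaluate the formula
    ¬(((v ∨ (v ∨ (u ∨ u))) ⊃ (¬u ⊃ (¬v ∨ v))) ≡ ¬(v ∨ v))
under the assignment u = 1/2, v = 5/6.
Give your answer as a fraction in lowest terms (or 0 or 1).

5/6

u ∨ u = 1/2 ∨ 1/2 = 1/2
v ∨ (u ∨ u) = 5/6 ∨ 1/2 = 5/6
v ∨ (v ∨ (u ∨ u)) = 5/6 ∨ 5/6 = 5/6
¬u = ¬1/2 = 1/2
¬v = ¬5/6 = 1/6
¬v ∨ v = 1/6 ∨ 5/6 = 5/6
¬u ⊃ (¬v ∨ v) = 1/2 ⊃ 5/6 = 1
(v ∨ (v ∨ (u ∨ u))) ⊃ (¬u ⊃ (¬v ∨ v)) = 5/6 ⊃ 1 = 1
v ∨ v = 5/6 ∨ 5/6 = 5/6
¬(v ∨ v) = ¬5/6 = 1/6
((v ∨ (v ∨ (u ∨ u))) ⊃ (¬u ⊃ (¬v ∨ v))) ≡ ¬(v ∨ v) = 1 ≡ 1/6 = 1/6
¬(((v ∨ (v ∨ (u ∨ u))) ⊃ (¬u ⊃ (¬v ∨ v))) ≡ ¬(v ∨ v)) = ¬1/6 = 5/6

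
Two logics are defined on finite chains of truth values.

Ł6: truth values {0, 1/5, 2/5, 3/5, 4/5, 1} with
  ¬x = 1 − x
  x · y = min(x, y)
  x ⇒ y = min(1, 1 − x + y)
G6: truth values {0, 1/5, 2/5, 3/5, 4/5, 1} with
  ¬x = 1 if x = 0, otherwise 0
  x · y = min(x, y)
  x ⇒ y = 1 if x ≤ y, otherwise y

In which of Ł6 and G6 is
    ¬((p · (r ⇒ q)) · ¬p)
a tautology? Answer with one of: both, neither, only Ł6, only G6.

only G6

In Ł6: at p = 1/5, q = 0, r = 0 the value is 4/5 — not a tautology.
In G6: every assignment gives 1 — tautology.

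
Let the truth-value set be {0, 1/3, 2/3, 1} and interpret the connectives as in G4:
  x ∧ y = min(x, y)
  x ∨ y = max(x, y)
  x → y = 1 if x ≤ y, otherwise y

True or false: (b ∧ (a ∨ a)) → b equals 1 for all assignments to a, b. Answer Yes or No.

Yes

a = 0, b = 0 ↦ 1
a = 0, b = 1/3 ↦ 1
a = 0, b = 2/3 ↦ 1
a = 0, b = 1 ↦ 1
a = 1/3, b = 0 ↦ 1
a = 1/3, b = 1/3 ↦ 1
a = 1/3, b = 2/3 ↦ 1
a = 1/3, b = 1 ↦ 1
a = 2/3, b = 0 ↦ 1
a = 2/3, b = 1/3 ↦ 1
a = 2/3, b = 2/3 ↦ 1
a = 2/3, b = 1 ↦ 1
a = 1, b = 0 ↦ 1
a = 1, b = 1/3 ↦ 1
a = 1, b = 2/3 ↦ 1
a = 1, b = 1 ↦ 1
Every assignment gives a value ≥ 1.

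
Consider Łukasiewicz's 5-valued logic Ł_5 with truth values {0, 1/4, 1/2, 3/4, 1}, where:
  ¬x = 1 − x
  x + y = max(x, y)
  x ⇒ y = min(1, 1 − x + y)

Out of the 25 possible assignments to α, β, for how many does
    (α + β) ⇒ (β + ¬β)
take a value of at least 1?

value 1: 21 assignments (counts)
value 3/4: 3 assignments
value 1/2: 1 assignment
So 21 of the 25 assignments meet the threshold.

21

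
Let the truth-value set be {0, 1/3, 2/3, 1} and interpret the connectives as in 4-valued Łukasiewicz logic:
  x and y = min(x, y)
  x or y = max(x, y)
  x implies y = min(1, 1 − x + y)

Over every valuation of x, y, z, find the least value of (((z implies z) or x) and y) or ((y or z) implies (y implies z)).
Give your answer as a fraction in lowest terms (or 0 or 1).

Take x = 0, y = 2/3, z = 0:
z implies z = 0 implies 0 = 1
(z implies z) or x = 1 or 0 = 1
((z implies z) or x) and y = 1 and 2/3 = 2/3
y or z = 2/3 or 0 = 2/3
y implies z = 2/3 implies 0 = 1/3
(y or z) implies (y implies z) = 2/3 implies 1/3 = 2/3
(((z implies z) or x) and y) or ((y or z) implies (y implies z)) = 2/3 or 2/3 = 2/3
No assignment yields a value below 2/3, so this is the minimum.

2/3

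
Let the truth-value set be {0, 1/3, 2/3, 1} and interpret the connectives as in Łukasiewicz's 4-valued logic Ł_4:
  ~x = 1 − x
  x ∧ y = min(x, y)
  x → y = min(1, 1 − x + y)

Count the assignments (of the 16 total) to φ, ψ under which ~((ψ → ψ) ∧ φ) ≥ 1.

φ = 0, ψ = 0 ↦ 1  ≥
φ = 0, ψ = 1/3 ↦ 1  ≥
φ = 0, ψ = 2/3 ↦ 1  ≥
φ = 0, ψ = 1 ↦ 1  ≥
φ = 1/3, ψ = 0 ↦ 2/3  <
φ = 1/3, ψ = 1/3 ↦ 2/3  <
φ = 1/3, ψ = 2/3 ↦ 2/3  <
φ = 1/3, ψ = 1 ↦ 2/3  <
φ = 2/3, ψ = 0 ↦ 1/3  <
φ = 2/3, ψ = 1/3 ↦ 1/3  <
φ = 2/3, ψ = 2/3 ↦ 1/3  <
φ = 2/3, ψ = 1 ↦ 1/3  <
φ = 1, ψ = 0 ↦ 0  <
φ = 1, ψ = 1/3 ↦ 0  <
φ = 1, ψ = 2/3 ↦ 0  <
φ = 1, ψ = 1 ↦ 0  <
So 4 of the 16 assignments meet the threshold.

4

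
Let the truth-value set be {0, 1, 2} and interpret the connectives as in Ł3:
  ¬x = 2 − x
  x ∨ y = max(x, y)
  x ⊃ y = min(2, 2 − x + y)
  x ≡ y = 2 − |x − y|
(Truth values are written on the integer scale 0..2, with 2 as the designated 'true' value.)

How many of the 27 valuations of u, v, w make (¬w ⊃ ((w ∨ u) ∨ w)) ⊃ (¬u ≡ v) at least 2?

13

value 2: 13 assignments (counts)
value 1: 9 assignments
value 0: 5 assignments
So 13 of the 27 assignments meet the threshold.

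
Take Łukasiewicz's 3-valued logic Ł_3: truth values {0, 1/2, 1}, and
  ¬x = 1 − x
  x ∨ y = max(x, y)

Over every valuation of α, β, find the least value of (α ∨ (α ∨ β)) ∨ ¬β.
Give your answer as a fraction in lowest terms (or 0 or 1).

Take α = 0, β = 1/2:
α ∨ β = 0 ∨ 1/2 = 1/2
α ∨ (α ∨ β) = 0 ∨ 1/2 = 1/2
¬β = ¬1/2 = 1/2
(α ∨ (α ∨ β)) ∨ ¬β = 1/2 ∨ 1/2 = 1/2
No assignment yields a value below 1/2, so this is the minimum.

1/2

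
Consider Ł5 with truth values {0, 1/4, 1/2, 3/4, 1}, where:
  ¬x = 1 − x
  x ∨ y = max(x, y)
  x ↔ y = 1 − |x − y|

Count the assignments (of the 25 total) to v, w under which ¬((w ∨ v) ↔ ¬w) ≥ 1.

6

value 1: 6 assignments (counts)
value 3/4: 2 assignments
value 1/2: 8 assignments
value 1/4: 4 assignments
value 0: 5 assignments
So 6 of the 25 assignments meet the threshold.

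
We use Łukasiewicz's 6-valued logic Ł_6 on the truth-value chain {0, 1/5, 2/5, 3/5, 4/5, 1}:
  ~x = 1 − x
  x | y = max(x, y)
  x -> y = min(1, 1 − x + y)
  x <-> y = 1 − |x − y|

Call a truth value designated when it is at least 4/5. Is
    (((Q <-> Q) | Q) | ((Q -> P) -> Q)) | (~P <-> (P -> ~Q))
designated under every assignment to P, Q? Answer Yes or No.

Yes

At P = 0, Q = 4/5, for instance:
Q <-> Q = 4/5 <-> 4/5 = 1
(Q <-> Q) | Q = 1 | 4/5 = 1
Q -> P = 4/5 -> 0 = 1/5
(Q -> P) -> Q = 1/5 -> 4/5 = 1
((Q <-> Q) | Q) | ((Q -> P) -> Q) = 1 | 1 = 1
~P = ~0 = 1
~Q = ~4/5 = 1/5
P -> ~Q = 0 -> 1/5 = 1
~P <-> (P -> ~Q) = 1 <-> 1 = 1
(((Q <-> Q) | Q) | ((Q -> P) -> Q)) | (~P <-> (P -> ~Q)) = 1 | 1 = 1
and checking the remaining 35 assignments likewise gives ≥ 4/5 in every case.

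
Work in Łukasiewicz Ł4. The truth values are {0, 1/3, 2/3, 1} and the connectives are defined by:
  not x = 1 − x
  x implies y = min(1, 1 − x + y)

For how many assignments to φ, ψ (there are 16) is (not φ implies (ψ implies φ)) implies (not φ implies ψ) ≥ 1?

φ = 0, ψ = 0 ↦ 0  <
φ = 0, ψ = 1/3 ↦ 2/3  <
φ = 0, ψ = 2/3 ↦ 1  ≥
φ = 0, ψ = 1 ↦ 1  ≥
φ = 1/3, ψ = 0 ↦ 1/3  <
φ = 1/3, ψ = 1/3 ↦ 2/3  <
φ = 1/3, ψ = 2/3 ↦ 1  ≥
φ = 1/3, ψ = 1 ↦ 1  ≥
φ = 2/3, ψ = 0 ↦ 2/3  <
φ = 2/3, ψ = 1/3 ↦ 1  ≥
φ = 2/3, ψ = 2/3 ↦ 1  ≥
φ = 2/3, ψ = 1 ↦ 1  ≥
φ = 1, ψ = 0 ↦ 1  ≥
φ = 1, ψ = 1/3 ↦ 1  ≥
φ = 1, ψ = 2/3 ↦ 1  ≥
φ = 1, ψ = 1 ↦ 1  ≥
So 11 of the 16 assignments meet the threshold.

11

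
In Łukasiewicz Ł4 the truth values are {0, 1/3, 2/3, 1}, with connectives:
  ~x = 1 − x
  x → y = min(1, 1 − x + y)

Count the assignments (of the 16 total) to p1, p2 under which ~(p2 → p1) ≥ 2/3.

p1 = 0, p2 = 0 ↦ 0  <
p1 = 0, p2 = 1/3 ↦ 1/3  <
p1 = 0, p2 = 2/3 ↦ 2/3  ≥
p1 = 0, p2 = 1 ↦ 1  ≥
p1 = 1/3, p2 = 0 ↦ 0  <
p1 = 1/3, p2 = 1/3 ↦ 0  <
p1 = 1/3, p2 = 2/3 ↦ 1/3  <
p1 = 1/3, p2 = 1 ↦ 2/3  ≥
p1 = 2/3, p2 = 0 ↦ 0  <
p1 = 2/3, p2 = 1/3 ↦ 0  <
p1 = 2/3, p2 = 2/3 ↦ 0  <
p1 = 2/3, p2 = 1 ↦ 1/3  <
p1 = 1, p2 = 0 ↦ 0  <
p1 = 1, p2 = 1/3 ↦ 0  <
p1 = 1, p2 = 2/3 ↦ 0  <
p1 = 1, p2 = 1 ↦ 0  <
So 3 of the 16 assignments meet the threshold.

3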